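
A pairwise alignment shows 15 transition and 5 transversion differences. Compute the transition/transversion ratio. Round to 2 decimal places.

3.00

R = 15/5 = 3.00.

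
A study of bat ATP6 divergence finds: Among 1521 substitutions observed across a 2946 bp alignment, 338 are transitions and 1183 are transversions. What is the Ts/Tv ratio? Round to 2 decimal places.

0.29

R = 338/1183 = 0.285714… ≈ 0.29 (to 2 d.p.).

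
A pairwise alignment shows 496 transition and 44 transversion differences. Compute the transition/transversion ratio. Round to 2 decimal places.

11.27

R = 496/44 = 11.272727… ≈ 11.27 (to 2 d.p.).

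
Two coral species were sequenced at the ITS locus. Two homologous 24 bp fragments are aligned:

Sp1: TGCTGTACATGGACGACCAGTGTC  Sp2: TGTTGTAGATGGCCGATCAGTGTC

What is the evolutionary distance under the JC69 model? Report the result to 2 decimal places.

0.19

The sequences differ at 4 of 24 sites (3, 8, 13, 17), so p = 4/24 ≈ 0.166667.
d = −(3/4) ln(1 − 4p/3) = −0.75 ln(1 − 0.222223) = −0.75 ln(0.777777)
  = −0.75 × (-0.251315) = 0.188486 substitutions/site.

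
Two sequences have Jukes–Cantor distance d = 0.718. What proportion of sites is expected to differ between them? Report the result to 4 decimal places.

p = (3/4)(1 − e^(−4d/3)) = 0.75 × (1 − e^(-0.957333)) = 0.75 × (1 − 0.383915) = 0.462064.

0.4621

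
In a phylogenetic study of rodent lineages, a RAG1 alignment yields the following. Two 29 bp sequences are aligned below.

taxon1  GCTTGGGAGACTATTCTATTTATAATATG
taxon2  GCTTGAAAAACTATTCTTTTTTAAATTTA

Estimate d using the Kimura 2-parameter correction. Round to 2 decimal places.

Of 29 sites, 4 differences are transitions and 4 are transversions, so P = 4/29 ≈ 0.137931 and Q = 4/29 ≈ 0.137931.
Under the Kimura two-parameter model, d = −½ ln(1 − 2P − Q) − ¼ ln(1 − 2Q).
1 − 2P − Q = 0.586207, giving −½ ln(0.586207) = 0.267041.
1 − 2Q = 0.724138, giving −¼ ln(0.724138) = 0.080693.
d = 0.267041 + 0.080693 = 0.347734.

0.35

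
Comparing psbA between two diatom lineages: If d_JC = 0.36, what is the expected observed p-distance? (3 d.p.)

p = (3/4)(1 − e^(−4d/3)) = 0.75 × (1 − e^(-0.48)) = 0.75 × (1 − 0.618783) = 0.285913.

0.286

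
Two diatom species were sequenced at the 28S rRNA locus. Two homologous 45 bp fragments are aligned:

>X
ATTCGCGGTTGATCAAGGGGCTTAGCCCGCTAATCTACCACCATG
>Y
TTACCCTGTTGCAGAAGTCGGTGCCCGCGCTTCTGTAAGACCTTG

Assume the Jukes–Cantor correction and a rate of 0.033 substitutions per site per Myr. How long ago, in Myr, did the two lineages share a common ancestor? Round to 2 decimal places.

10.20

The sequences differ at 20 of 45 sites, so p = 20/45 ≈ 0.444444.
d = −(3/4) ln(1 − 4p/3) = −0.75 ln(1 − 0.592592) = −0.75 ln(0.407408)
  = −0.75 × (-0.897940) = 0.673455 substitutions/site.
Under a molecular clock d = 2μt, so t = d/(2μ) = 0.673455 / (2 × 0.033) = 10.20 Myr.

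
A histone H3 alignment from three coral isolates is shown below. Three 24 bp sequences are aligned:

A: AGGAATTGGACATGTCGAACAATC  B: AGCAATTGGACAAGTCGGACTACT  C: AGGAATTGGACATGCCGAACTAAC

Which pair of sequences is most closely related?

A–B: 6/24 differ, p = 0.250, d = 0.304.
A–C: 3/24 differ, p = 0.125, d = 0.137.
B–C: 6/24 differ, p = 0.250, d = 0.304.
The smallest distance is between A and C.

A and C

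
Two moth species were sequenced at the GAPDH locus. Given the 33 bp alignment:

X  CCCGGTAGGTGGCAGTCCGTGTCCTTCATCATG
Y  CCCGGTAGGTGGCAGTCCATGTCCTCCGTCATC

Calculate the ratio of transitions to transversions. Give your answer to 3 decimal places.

Transitions are A↔G and C↔T; transversions are all other mismatches.
Transitions: 3. Transversions: 1.
R = 3/1 = 3.000.

3.000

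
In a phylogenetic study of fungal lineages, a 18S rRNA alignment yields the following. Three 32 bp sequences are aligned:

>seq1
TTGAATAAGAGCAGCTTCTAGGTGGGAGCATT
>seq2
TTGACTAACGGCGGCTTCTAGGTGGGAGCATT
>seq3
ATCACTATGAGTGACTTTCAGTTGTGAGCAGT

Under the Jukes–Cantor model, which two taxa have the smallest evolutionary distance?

seq1 and seq2

seq1–seq2: 4/32 differ, p = 0.125, d = 0.137.
seq1–seq3: 12/32 differ, p = 0.375, d = 0.520.
seq2–seq3: 12/32 differ, p = 0.375, d = 0.520.
The smallest distance is between seq1 and seq2.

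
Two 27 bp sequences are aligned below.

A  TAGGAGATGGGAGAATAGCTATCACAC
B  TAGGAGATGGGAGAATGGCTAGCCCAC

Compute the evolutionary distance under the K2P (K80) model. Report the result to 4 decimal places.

Of 27 sites, 1 differences are transitions and 2 are transversions, so P = 1/27 ≈ 0.037037 and Q = 2/27 ≈ 0.074074.
Under the Kimura two-parameter model, d = −½ ln(1 − 2P − Q) − ¼ ln(1 − 2Q).
1 − 2P − Q = 0.851852, giving −½ ln(0.851852) = 0.080171.
1 − 2Q = 0.851852, giving −¼ ln(0.851852) = 0.040086.
d = 0.080171 + 0.040086 = 0.120257.

0.1203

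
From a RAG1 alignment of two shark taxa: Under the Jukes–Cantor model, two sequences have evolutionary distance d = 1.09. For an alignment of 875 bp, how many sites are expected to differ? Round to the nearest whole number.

Invert JC69: p = (3/4)(1 − e^(−4d/3)) = 0.75 × (1 − e^(-1.453333)) = 0.75 × (1 − 0.233790) = 0.574658.
Expected differing sites = pL ≈ 0.574658 × 875 = 502.82575 ≈ 503.

503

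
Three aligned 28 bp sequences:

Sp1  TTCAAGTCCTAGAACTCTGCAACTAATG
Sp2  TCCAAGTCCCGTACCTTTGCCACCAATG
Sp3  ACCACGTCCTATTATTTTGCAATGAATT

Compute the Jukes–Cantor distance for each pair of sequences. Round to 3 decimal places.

d(Sp1,Sp2) = 0.360, d(Sp1,Sp3) = 0.485, d(Sp2,Sp3) = 0.556

Sp1–Sp2: 8/28 sites differ → p ≈ 0.285714, d = −0.75 ln(1 − 0.380952) = 0.359679 ≈ 0.360.
Sp1–Sp3: 10/28 sites differ → p ≈ 0.357143, d = −0.75 ln(1 − 0.476191) = 0.484971 ≈ 0.485.
Sp2–Sp3: 11/28 sites differ → p ≈ 0.392857, d = −0.75 ln(1 − 0.523809) = 0.556452 ≈ 0.556.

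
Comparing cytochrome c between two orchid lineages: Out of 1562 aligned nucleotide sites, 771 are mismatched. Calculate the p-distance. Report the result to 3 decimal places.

p = 771/1562 = 0.493597… ≈ 0.494 (to 3 d.p.).

0.494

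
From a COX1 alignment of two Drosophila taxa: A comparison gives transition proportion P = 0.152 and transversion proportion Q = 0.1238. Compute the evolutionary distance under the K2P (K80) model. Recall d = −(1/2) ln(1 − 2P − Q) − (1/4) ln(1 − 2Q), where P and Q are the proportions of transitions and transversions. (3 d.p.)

0.350

Under the Kimura two-parameter model, d = −½ ln(1 − 2P − Q) − ¼ ln(1 − 2Q).
1 − 2P − Q = 0.5722, giving −½ ln(0.5722) = 0.279133.
1 − 2Q = 0.7524, giving −¼ ln(0.7524) = 0.071122.
d = 0.279133 + 0.071122 = 0.350255.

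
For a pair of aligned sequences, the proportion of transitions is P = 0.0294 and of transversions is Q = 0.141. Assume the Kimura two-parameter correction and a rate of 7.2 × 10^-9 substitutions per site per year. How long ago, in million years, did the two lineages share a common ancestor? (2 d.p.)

Under the Kimura two-parameter model, d = −½ ln(1 − 2P − Q) − ¼ ln(1 − 2Q).
1 − 2P − Q = 0.8002, giving −½ ln(0.8002) = 0.111447.
1 − 2Q = 0.718, giving −¼ ln(0.718) = 0.082821.
d = 0.111447 + 0.082821 = 0.194268.
Under a molecular clock d = 2μt, so t = d/(2μ) = 0.194268 / (2 × 7.2 × 10^-9) = 13.49 million years.

13.49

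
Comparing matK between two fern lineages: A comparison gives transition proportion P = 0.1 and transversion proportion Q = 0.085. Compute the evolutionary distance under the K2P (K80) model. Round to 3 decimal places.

0.214

Under the Kimura two-parameter model, d = −½ ln(1 − 2P − Q) − ¼ ln(1 − 2Q).
1 − 2P − Q = 0.715, giving −½ ln(0.715) = 0.167736.
1 − 2Q = 0.83, giving −¼ ln(0.83) = 0.046582.
d = 0.167736 + 0.046582 = 0.214318.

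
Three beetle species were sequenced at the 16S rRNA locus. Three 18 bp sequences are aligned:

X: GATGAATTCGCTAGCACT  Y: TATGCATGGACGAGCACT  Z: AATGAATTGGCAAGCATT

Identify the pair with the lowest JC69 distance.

X and Z

X–Y: 6/18 differ, p = 0.333, d = 0.441.
X–Z: 4/18 differ, p = 0.222, d = 0.264.
Y–Z: 6/18 differ, p = 0.333, d = 0.441.
The smallest distance is between X and Z.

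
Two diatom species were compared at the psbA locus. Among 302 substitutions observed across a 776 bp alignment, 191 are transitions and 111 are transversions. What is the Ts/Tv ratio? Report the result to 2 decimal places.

1.72

R = 191/111 = 1.720720… ≈ 1.72 (to 2 d.p.).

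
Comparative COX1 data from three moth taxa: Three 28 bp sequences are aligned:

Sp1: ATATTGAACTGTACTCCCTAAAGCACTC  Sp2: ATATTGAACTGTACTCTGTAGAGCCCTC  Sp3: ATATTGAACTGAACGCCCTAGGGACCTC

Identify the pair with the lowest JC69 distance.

Sp1–Sp2: 4/28 differ, p = 0.143, d = 0.158.
Sp1–Sp3: 6/28 differ, p = 0.214, d = 0.252.
Sp2–Sp3: 6/28 differ, p = 0.214, d = 0.252.
The smallest distance is between Sp1 and Sp2.

Sp1 and Sp2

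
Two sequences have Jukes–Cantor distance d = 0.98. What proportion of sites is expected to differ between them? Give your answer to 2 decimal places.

0.55

p = (3/4)(1 − e^(−4d/3)) = 0.75 × (1 − e^(-1.306667)) = 0.75 × (1 − 0.270721) = 0.546959.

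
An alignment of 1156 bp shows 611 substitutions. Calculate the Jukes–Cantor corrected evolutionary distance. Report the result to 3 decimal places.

p = 611/1156 ≈ 0.528547.
d = −(3/4) ln(1 − 4p/3) = −0.75 ln(1 − 0.704729) = −0.75 ln(0.295271)
  = −0.75 × (-1.219862) = 0.914897 substitutions/site.

0.915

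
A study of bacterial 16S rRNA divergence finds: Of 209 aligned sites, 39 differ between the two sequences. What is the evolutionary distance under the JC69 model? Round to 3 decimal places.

p = 39/209 ≈ 0.186603.
d = −(3/4) ln(1 − 4p/3) = −0.75 ln(1 − 0.248804) = −0.75 ln(0.751196)
  = −0.75 × (-0.286089) = 0.214567 substitutions/site.

0.215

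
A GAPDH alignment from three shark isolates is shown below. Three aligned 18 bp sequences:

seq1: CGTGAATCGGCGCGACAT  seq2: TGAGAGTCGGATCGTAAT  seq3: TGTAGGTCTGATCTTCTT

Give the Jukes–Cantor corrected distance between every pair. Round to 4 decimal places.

seq1–seq2: 7/18 sites differ → p ≈ 0.388889, d = −0.75 ln(1 − 0.518519) = 0.548166 ≈ 0.5482.
seq1–seq3: 10/18 sites differ → p ≈ 0.555556, d = −0.75 ln(1 − 0.740741) = 1.012446 ≈ 1.0124.
seq2–seq3: 7/18 sites differ → p ≈ 0.388889, d = −0.75 ln(1 − 0.518519) = 0.548166 ≈ 0.5482.

d(seq1,seq2) = 0.5482, d(seq1,seq3) = 1.0124, d(seq2,seq3) = 0.5482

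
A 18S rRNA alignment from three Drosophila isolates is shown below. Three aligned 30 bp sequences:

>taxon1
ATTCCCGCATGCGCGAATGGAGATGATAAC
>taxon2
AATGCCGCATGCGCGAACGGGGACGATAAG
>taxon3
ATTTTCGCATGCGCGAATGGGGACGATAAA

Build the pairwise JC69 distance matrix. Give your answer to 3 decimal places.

d(taxon1,taxon2) = 0.233, d(taxon1,taxon3) = 0.188, d(taxon2,taxon3) = 0.188

taxon1–taxon2: 6/30 sites differ → p = 0.2, d = −0.75 ln(1 − 0.266667) = 0.232617 ≈ 0.233.
taxon1–taxon3: 5/30 sites differ → p ≈ 0.166667, d = −0.75 ln(1 − 0.222223) = 0.188487 ≈ 0.188.
taxon2–taxon3: 5/30 sites differ → p ≈ 0.166667, d = −0.75 ln(1 − 0.222223) = 0.188487 ≈ 0.188.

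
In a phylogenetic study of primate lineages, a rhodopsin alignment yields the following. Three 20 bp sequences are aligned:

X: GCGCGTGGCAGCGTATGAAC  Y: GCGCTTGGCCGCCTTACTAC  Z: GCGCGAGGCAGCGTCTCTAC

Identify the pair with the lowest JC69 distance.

X and Z

X–Y: 7/20 differ, p = 0.350, d = 0.471.
X–Z: 4/20 differ, p = 0.200, d = 0.233.
Y–Z: 6/20 differ, p = 0.300, d = 0.383.
The smallest distance is between X and Z.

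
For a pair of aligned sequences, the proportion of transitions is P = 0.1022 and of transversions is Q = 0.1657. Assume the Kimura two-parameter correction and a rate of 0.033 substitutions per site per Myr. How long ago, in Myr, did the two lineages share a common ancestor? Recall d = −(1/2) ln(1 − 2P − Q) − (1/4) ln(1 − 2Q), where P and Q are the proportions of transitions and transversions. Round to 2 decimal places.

5.03

Under the Kimura two-parameter model, d = −½ ln(1 − 2P − Q) − ¼ ln(1 − 2Q).
1 − 2P − Q = 0.6299, giving −½ ln(0.6299) = 0.231097.
1 − 2Q = 0.6686, giving −¼ ln(0.6686) = 0.100642.
d = 0.231097 + 0.100642 = 0.331739.
Under a molecular clock d = 2μt, so t = d/(2μ) = 0.331739 / (2 × 0.033) = 5.03 Myr.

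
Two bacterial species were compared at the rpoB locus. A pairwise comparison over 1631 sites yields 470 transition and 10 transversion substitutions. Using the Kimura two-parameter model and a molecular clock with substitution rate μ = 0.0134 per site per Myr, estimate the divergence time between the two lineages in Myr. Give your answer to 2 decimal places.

16.41

P = 470/1631 ≈ 0.288167 and Q = 10/1631 ≈ 0.006131.
Under the Kimura two-parameter model, d = −½ ln(1 − 2P − Q) − ¼ ln(1 − 2Q).
1 − 2P − Q = 0.417535, giving −½ ln(0.417535) = 0.436693.
1 − 2Q = 0.987738, giving −¼ ln(0.987738) = 0.003084.
d = 0.436693 + 0.003084 = 0.439777.
Under a molecular clock d = 2μt, so t = d/(2μ) = 0.439777 / (2 × 0.0134) = 16.41 Myr.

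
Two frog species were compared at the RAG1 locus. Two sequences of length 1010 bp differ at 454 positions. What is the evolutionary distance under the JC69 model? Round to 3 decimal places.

p = 454/1010 ≈ 0.449505.
d = −(3/4) ln(1 − 4p/3) = −0.75 ln(1 − 0.59934) = −0.75 ln(0.40066)
  = −0.75 × (-0.914642) = 0.685982 substitutions/site.

0.686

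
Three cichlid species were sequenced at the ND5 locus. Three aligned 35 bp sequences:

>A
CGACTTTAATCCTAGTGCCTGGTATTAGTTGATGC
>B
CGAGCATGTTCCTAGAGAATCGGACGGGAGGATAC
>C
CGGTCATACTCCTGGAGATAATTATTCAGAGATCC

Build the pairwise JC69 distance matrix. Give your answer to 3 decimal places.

A–B: 16/35 sites differ → p ≈ 0.457143, d = −0.75 ln(1 − 0.609524) = 0.705292 ≈ 0.705.
A–C: 17/35 sites differ → p ≈ 0.485714, d = −0.75 ln(1 − 0.647619) = 0.782282 ≈ 0.782.
B–C: 17/35 sites differ → p ≈ 0.485714, d = −0.75 ln(1 − 0.647619) = 0.782282 ≈ 0.782.

d(A,B) = 0.705, d(A,C) = 0.782, d(B,C) = 0.782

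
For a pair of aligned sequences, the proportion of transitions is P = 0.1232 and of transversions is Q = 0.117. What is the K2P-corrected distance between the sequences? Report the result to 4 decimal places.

Under the Kimura two-parameter model, d = −½ ln(1 − 2P − Q) − ¼ ln(1 − 2Q).
1 − 2P − Q = 0.6366, giving −½ ln(0.6366) = 0.225807.
1 − 2Q = 0.766, giving −¼ ln(0.766) = 0.066643.
d = 0.225807 + 0.066643 = 0.292450.

0.2925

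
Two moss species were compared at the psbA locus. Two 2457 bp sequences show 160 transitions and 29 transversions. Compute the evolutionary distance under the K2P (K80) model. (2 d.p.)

0.08

P = 160/2457 ≈ 0.06512 and Q = 29/2457 ≈ 0.011803.
Under the Kimura two-parameter model, d = −½ ln(1 − 2P − Q) − ¼ ln(1 − 2Q).
1 − 2P − Q = 0.857957, giving −½ ln(0.857957) = 0.076601.
1 − 2Q = 0.976394, giving −¼ ln(0.976394) = 0.005972.
d = 0.076601 + 0.005972 = 0.082573.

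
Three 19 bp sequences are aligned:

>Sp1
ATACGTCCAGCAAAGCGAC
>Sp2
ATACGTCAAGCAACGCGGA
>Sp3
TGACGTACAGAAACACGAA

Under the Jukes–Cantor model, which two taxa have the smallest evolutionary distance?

Sp1–Sp2: 4/19 differ, p = 0.211, d = 0.247.
Sp1–Sp3: 7/19 differ, p = 0.368, d = 0.507.
Sp2–Sp3: 7/19 differ, p = 0.368, d = 0.507.
The smallest distance is between Sp1 and Sp2.

Sp1 and Sp2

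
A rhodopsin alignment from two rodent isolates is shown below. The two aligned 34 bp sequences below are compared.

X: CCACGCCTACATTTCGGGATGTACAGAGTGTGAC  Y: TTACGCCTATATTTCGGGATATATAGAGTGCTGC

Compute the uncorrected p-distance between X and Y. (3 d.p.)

The sequences differ at 8 of 34 positions (sites 1, 2, 10, 21, 24, 31, 32, 33).
p = 8/34 = 0.235294… ≈ 0.235 (to 3 d.p.).

0.235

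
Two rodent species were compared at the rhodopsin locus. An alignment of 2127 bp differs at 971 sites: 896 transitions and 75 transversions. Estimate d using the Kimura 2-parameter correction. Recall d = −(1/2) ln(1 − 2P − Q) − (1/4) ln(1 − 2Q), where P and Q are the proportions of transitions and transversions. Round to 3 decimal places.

1.069

P = 896/2127 ≈ 0.421251 and Q = 75/2127 ≈ 0.035261.
Under the Kimura two-parameter model, d = −½ ln(1 − 2P − Q) − ¼ ln(1 − 2Q).
1 − 2P − Q = 0.122237, giving −½ ln(0.122237) = 1.050897.
1 − 2Q = 0.929478, giving −¼ ln(0.929478) = 0.018283.
d = 1.050897 + 0.018283 = 1.069180.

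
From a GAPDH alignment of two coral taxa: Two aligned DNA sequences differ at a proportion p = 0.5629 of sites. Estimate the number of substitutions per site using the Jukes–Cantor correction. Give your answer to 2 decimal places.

d = −(3/4) ln(1 − 4p/3) = −0.75 ln(1 − 0.750533) = −0.75 ln(0.249467)
  = −0.75 × (-1.388429) = 1.041322 substitutions/site.

1.04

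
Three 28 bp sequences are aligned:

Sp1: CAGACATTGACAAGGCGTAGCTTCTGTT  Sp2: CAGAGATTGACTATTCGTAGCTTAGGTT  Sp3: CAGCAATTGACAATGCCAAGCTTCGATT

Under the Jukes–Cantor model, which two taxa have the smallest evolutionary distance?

Sp1–Sp2: 6/28 differ, p = 0.214, d = 0.252.
Sp1–Sp3: 7/28 differ, p = 0.250, d = 0.304.
Sp2–Sp3: 8/28 differ, p = 0.286, d = 0.360.
The smallest distance is between Sp1 and Sp2.

Sp1 and Sp2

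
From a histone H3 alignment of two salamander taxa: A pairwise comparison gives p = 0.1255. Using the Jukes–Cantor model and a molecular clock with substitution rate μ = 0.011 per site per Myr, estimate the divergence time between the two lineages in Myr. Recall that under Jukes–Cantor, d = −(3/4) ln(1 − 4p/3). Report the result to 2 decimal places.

6.24

d = −(3/4) ln(1 − 4p/3) = −0.75 ln(1 − 0.167333) = −0.75 ln(0.832667)
  = −0.75 × (-0.183121) = 0.137341 substitutions/site.
Under a molecular clock d = 2μt, so t = d/(2μ) = 0.137341 / (2 × 0.011) = 6.24 Myr.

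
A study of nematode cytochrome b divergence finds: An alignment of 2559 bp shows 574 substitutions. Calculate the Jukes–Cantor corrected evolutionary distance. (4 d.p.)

0.2665

p = 574/2559 ≈ 0.224306.
d = −(3/4) ln(1 − 4p/3) = −0.75 ln(1 − 0.299075) = −0.75 ln(0.700925)
  = −0.75 × (-0.355354) = 0.266516 substitutions/site.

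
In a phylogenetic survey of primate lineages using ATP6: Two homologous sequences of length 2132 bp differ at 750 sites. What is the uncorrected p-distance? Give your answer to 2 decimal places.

p = 750/2132 = 0.351782… ≈ 0.35 (to 2 d.p.).

0.35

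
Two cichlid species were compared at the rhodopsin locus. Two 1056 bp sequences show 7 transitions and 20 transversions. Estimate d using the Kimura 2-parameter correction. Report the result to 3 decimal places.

0.026

P = 7/1056 ≈ 0.006629 and Q = 20/1056 ≈ 0.018939.
Under the Kimura two-parameter model, d = −½ ln(1 − 2P − Q) − ¼ ln(1 − 2Q).
1 − 2P − Q = 0.967803, giving −½ ln(0.967803) = 0.016363.
1 − 2Q = 0.962122, giving −¼ ln(0.962122) = 0.009654.
d = 0.016363 + 0.009654 = 0.026017.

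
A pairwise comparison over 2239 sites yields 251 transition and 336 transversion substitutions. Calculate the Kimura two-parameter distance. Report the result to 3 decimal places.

P = 251/2239 ≈ 0.112104 and Q = 336/2239 ≈ 0.150067.
Under the Kimura two-parameter model, d = −½ ln(1 − 2P − Q) − ¼ ln(1 − 2Q).
1 − 2P − Q = 0.625725, giving −½ ln(0.625725) = 0.234422.
1 − 2Q = 0.699866, giving −¼ ln(0.699866) = 0.089217.
d = 0.234422 + 0.089217 = 0.323639.

0.324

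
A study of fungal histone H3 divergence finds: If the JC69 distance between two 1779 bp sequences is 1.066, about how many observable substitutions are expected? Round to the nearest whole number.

1012

Invert JC69: p = (3/4)(1 − e^(−4d/3)) = 0.75 × (1 − e^(-1.421333)) = 0.75 × (1 − 0.241392) = 0.568956.
Expected differing sites = pL ≈ 0.568956 × 1779 = 1012.172724 ≈ 1012.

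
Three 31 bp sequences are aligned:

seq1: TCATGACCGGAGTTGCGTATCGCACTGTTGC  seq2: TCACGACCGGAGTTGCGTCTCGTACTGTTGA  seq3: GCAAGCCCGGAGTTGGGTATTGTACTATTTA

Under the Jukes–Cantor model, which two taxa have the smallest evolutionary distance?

seq1 and seq2

seq1–seq2: 4/31 differ, p = 0.129, d = 0.142.
seq1–seq3: 9/31 differ, p = 0.290, d = 0.367.
seq2–seq3: 8/31 differ, p = 0.258, d = 0.316.
The smallest distance is between seq1 and seq2.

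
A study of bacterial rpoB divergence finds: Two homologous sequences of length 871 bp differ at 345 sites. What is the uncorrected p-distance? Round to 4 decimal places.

p = 345/871 = 0.396096… ≈ 0.3961 (to 4 d.p.).

0.3961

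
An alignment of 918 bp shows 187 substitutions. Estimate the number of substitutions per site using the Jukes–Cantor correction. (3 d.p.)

p = 187/918 ≈ 0.203704.
d = −(3/4) ln(1 − 4p/3) = −0.75 ln(1 − 0.271605) = −0.75 ln(0.728395)
  = −0.75 × (-0.316912) = 0.237684 substitutions/site.

0.238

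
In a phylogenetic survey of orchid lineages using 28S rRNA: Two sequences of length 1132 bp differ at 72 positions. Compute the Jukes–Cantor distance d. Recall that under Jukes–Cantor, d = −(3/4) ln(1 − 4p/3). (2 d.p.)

0.07

p = 72/1132 ≈ 0.063604.
d = −(3/4) ln(1 − 4p/3) = −0.75 ln(1 − 0.084805) = −0.75 ln(0.915195)
  = −0.75 × (-0.088618) = 0.066464 substitutions/site.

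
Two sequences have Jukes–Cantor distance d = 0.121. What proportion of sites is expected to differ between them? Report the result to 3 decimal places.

0.112

p = (3/4)(1 − e^(−4d/3)) = 0.75 × (1 − e^(-0.161333)) = 0.75 × (1 − 0.851009) = 0.111743.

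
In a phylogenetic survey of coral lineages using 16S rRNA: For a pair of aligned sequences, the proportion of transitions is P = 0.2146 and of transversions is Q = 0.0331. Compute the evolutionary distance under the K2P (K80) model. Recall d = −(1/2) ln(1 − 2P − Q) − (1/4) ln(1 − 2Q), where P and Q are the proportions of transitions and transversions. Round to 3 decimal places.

Under the Kimura two-parameter model, d = −½ ln(1 − 2P − Q) − ¼ ln(1 − 2Q).
1 − 2P − Q = 0.5377, giving −½ ln(0.5377) = 0.310227.
1 − 2Q = 0.9338, giving −¼ ln(0.9338) = 0.017123.
d = 0.310227 + 0.017123 = 0.327350.

0.327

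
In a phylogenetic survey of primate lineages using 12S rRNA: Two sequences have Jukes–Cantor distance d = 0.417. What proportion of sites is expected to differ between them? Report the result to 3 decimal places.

0.320

p = (3/4)(1 − e^(−4d/3)) = 0.75 × (1 − e^(-0.556)) = 0.75 × (1 − 0.573498) = 0.319877.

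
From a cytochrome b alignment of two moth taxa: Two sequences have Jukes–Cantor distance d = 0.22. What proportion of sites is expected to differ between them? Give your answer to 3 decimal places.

0.191

p = (3/4)(1 − e^(−4d/3)) = 0.75 × (1 − e^(-0.293333)) = 0.75 × (1 − 0.745774) = 0.190670.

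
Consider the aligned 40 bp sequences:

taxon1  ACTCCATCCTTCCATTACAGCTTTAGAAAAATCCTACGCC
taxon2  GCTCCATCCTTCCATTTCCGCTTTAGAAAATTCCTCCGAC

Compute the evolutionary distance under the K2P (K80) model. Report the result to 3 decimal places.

0.168

Of 40 sites, 1 differences are transitions and 5 are transversions, so P = 1/40 = 0.025 and Q = 5/40 = 0.125.
Under the Kimura two-parameter model, d = −½ ln(1 − 2P − Q) − ¼ ln(1 − 2Q).
1 − 2P − Q = 0.825, giving −½ ln(0.825) = 0.096186.
1 − 2Q = 0.75, giving −¼ ln(0.75) = 0.071921.
d = 0.096186 + 0.071921 = 0.168107.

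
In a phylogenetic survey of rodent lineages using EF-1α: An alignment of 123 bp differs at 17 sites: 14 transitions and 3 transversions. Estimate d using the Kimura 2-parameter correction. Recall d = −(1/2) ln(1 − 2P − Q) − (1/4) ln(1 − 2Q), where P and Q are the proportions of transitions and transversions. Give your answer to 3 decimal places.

0.158

P = 14/123 ≈ 0.113821 and Q = 3/123 ≈ 0.02439.
Under the Kimura two-parameter model, d = −½ ln(1 − 2P − Q) − ¼ ln(1 − 2Q).
1 − 2P − Q = 0.747968, giving −½ ln(0.747968) = 0.145198.
1 − 2Q = 0.95122, giving −¼ ln(0.95122) = 0.012502.
d = 0.145198 + 0.012502 = 0.157700.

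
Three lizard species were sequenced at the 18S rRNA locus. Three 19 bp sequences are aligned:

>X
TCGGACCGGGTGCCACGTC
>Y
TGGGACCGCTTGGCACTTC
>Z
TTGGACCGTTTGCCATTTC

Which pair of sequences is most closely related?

Y and Z

X–Y: 5/19 differ, p = 0.263, d = 0.324.
X–Z: 5/19 differ, p = 0.263, d = 0.324.
Y–Z: 4/19 differ, p = 0.211, d = 0.247.
The smallest distance is between Y and Z.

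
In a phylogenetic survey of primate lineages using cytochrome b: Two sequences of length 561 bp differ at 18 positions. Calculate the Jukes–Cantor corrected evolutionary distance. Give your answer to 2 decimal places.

0.03

p = 18/561 ≈ 0.032086.
d = −(3/4) ln(1 − 4p/3) = −0.75 ln(1 − 0.042781) = −0.75 ln(0.957219)
  = −0.75 × (-0.043723) = 0.032792 substitutions/site.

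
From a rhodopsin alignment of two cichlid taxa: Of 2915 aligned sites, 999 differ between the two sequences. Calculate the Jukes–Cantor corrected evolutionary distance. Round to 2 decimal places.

p = 999/2915 ≈ 0.34271.
d = −(3/4) ln(1 − 4p/3) = −0.75 ln(1 − 0.456947) = −0.75 ln(0.543053)
  = −0.75 × (-0.610548) = 0.457911 substitutions/site.

0.46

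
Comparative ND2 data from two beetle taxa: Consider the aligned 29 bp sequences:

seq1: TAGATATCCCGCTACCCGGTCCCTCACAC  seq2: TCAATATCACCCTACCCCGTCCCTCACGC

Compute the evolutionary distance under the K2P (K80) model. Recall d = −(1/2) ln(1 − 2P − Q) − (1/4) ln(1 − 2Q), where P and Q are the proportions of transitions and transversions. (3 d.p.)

Of 29 sites, 2 differences are transitions and 4 are transversions, so P = 2/29 ≈ 0.068966 and Q = 4/29 ≈ 0.137931.
Under the Kimura two-parameter model, d = −½ ln(1 − 2P − Q) − ¼ ln(1 − 2Q).
1 − 2P − Q = 0.724137, giving −½ ln(0.724137) = 0.161387.
1 − 2Q = 0.724138, giving −¼ ln(0.724138) = 0.080693.
d = 0.161387 + 0.080693 = 0.242080.

0.242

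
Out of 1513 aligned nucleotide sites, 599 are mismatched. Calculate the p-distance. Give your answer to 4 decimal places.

0.3959

p = 599/1513 = 0.395902… ≈ 0.3959 (to 4 d.p.).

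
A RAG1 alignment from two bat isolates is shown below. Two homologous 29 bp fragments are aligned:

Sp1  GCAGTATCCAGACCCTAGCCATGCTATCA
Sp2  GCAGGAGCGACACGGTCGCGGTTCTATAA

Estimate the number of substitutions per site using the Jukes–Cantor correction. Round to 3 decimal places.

0.529

The sequences differ at 11 of 29 sites, so p = 11/29 ≈ 0.37931.
d = −(3/4) ln(1 − 4p/3) = −0.75 ln(1 − 0.505747) = −0.75 ln(0.494253)
  = −0.75 × (-0.704708) = 0.528531 substitutions/site.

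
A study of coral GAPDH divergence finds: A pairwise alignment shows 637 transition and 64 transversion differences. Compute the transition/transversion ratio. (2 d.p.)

9.95

R = 637/64 = 9.953125 ≈ 9.95 (to 2 d.p.).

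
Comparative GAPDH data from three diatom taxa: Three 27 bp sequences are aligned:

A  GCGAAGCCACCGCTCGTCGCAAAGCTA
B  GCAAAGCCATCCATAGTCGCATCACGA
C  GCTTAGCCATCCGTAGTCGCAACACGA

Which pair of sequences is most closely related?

A–B: 9/27 differ, p = 0.333, d = 0.441.
A–C: 9/27 differ, p = 0.333, d = 0.441.
B–C: 4/27 differ, p = 0.148, d = 0.165.
The smallest distance is between B and C.

B and C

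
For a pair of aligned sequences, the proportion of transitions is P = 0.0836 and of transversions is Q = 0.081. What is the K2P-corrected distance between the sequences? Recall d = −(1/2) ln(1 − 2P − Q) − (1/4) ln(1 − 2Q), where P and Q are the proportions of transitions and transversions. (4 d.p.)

Under the Kimura two-parameter model, d = −½ ln(1 − 2P − Q) − ¼ ln(1 − 2Q).
1 − 2P − Q = 0.7518, giving −½ ln(0.7518) = 0.142642.
1 − 2Q = 0.838, giving −¼ ln(0.838) = 0.044184.
d = 0.142642 + 0.044184 = 0.186826.

0.1868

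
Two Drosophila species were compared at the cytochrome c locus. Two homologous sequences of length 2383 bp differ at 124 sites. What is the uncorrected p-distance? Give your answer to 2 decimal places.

0.05

p = 124/2383 = 0.052035… ≈ 0.05 (to 2 d.p.).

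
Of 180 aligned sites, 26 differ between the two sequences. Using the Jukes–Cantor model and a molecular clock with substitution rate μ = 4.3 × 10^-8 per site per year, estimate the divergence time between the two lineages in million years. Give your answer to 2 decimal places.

p = 26/180 ≈ 0.144444.
d = −(3/4) ln(1 − 4p/3) = −0.75 ln(1 − 0.192592) = −0.75 ln(0.807408)
  = −0.75 × (-0.213926) = 0.160445 substitutions/site.
Under a molecular clock d = 2μt, so t = d/(2μ) = 0.160445 / (2 × 4.3 × 10^-8) = 1.87 million years.

1.87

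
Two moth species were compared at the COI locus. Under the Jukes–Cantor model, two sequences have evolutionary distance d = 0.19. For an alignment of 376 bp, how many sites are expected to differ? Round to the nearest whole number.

Invert JC69: p = (3/4)(1 − e^(−4d/3)) = 0.75 × (1 − e^(-0.253333)) = 0.75 × (1 − 0.776209) = 0.167843.
Expected differing sites = pL ≈ 0.167843 × 376 = 63.108968 ≈ 63.

63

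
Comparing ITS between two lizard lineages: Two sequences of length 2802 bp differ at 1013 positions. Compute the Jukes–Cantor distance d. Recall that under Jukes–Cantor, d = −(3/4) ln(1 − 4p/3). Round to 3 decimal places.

p = 1013/2802 ≈ 0.361527.
d = −(3/4) ln(1 − 4p/3) = −0.75 ln(1 − 0.482036) = −0.75 ln(0.517964)
  = −0.75 × (-0.657850) = 0.493388 substitutions/site.

0.493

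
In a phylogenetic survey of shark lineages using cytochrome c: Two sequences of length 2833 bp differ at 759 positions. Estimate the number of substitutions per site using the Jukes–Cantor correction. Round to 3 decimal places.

0.331

p = 759/2833 ≈ 0.267914.
d = −(3/4) ln(1 − 4p/3) = −0.75 ln(1 − 0.357219) = −0.75 ln(0.642781)
  = −0.75 × (-0.441951) = 0.331463 substitutions/site.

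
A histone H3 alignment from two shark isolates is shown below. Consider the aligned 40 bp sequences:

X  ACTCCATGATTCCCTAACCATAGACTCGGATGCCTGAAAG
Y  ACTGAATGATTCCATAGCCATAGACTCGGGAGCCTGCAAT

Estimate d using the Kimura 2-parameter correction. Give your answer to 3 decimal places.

0.233

Of 40 sites, 2 differences are transitions and 6 are transversions, so P = 2/40 = 0.05 and Q = 6/40 = 0.15.
Under the Kimura two-parameter model, d = −½ ln(1 − 2P − Q) − ¼ ln(1 − 2Q).
1 − 2P − Q = 0.75, giving −½ ln(0.75) = 0.143841.
1 − 2Q = 0.7, giving −¼ ln(0.7) = 0.089169.
d = 0.143841 + 0.089169 = 0.233010.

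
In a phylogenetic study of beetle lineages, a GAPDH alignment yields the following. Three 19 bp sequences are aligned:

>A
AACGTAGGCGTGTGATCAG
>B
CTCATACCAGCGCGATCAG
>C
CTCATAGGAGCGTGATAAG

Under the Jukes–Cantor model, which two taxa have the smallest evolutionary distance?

A–B: 8/19 differ, p = 0.421, d = 0.618.
A–C: 6/19 differ, p = 0.316, d = 0.410.
B–C: 4/19 differ, p = 0.211, d = 0.247.
The smallest distance is between B and C.

B and C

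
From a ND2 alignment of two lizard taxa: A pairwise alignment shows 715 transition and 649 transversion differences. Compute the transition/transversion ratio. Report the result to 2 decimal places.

R = 715/649 = 1.101694… ≈ 1.10 (to 2 d.p.).

1.10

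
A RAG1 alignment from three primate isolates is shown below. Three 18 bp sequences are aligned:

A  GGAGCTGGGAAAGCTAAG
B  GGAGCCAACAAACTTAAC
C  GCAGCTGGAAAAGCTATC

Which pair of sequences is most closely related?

A–B: 7/18 differ, p = 0.389, d = 0.548.
A–C: 4/18 differ, p = 0.222, d = 0.264.
B–C: 8/18 differ, p = 0.444, d = 0.673.
The smallest distance is between A and C.

A and C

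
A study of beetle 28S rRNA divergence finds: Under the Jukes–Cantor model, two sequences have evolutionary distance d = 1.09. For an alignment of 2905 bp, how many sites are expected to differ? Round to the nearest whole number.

1669

Invert JC69: p = (3/4)(1 − e^(−4d/3)) = 0.75 × (1 − e^(-1.453333)) = 0.75 × (1 − 0.233790) = 0.574658.
Expected differing sites = pL ≈ 0.574658 × 2905 = 1669.38149 ≈ 1669.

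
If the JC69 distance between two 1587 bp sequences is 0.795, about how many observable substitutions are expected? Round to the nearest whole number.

Invert JC69: p = (3/4)(1 − e^(−4d/3)) = 0.75 × (1 − e^(-1.06)) = 0.75 × (1 − 0.346456) = 0.490158.
Expected differing sites = pL ≈ 0.490158 × 1587 = 777.880746 ≈ 778.

778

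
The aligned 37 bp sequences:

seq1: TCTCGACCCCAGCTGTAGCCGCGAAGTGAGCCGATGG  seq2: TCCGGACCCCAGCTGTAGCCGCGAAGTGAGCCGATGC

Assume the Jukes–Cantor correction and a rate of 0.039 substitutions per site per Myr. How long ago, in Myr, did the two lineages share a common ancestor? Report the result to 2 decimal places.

1.10

The sequences differ at 3 of 37 sites (3, 4, 37), so p = 3/37 ≈ 0.081081.
d = −(3/4) ln(1 − 4p/3) = −0.75 ln(1 − 0.108108) = −0.75 ln(0.891892)
  = −0.75 × (-0.114410) = 0.085808 substitutions/site.
Under a molecular clock d = 2μt, so t = d/(2μ) = 0.085808 / (2 × 0.039) = 1.10 Myr.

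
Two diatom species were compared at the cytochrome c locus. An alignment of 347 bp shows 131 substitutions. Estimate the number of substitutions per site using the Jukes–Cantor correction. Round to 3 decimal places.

p = 131/347 ≈ 0.377522.
d = −(3/4) ln(1 − 4p/3) = −0.75 ln(1 − 0.503363) = −0.75 ln(0.496637)
  = −0.75 × (-0.699896) = 0.524922 substitutions/site.

0.525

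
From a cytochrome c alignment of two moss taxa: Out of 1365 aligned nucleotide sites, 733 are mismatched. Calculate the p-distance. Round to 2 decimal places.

p = 733/1365 = 0.536996… ≈ 0.54 (to 2 d.p.).

0.54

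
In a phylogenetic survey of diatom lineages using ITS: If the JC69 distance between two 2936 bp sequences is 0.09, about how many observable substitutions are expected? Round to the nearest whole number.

249

Invert JC69: p = (3/4)(1 − e^(−4d/3)) = 0.75 × (1 − e^(-0.12)) = 0.75 × (1 − 0.886920) = 0.084810.
Expected differing sites = pL ≈ 0.084810 × 2936 = 249.00216 ≈ 249.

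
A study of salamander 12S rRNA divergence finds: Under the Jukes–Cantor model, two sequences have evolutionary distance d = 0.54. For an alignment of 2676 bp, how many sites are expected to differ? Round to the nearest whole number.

Invert JC69: p = (3/4)(1 − e^(−4d/3)) = 0.75 × (1 − e^(-0.72)) = 0.75 × (1 − 0.486752) = 0.384936.
Expected differing sites = pL ≈ 0.384936 × 2676 = 1030.088736 ≈ 1030.

1030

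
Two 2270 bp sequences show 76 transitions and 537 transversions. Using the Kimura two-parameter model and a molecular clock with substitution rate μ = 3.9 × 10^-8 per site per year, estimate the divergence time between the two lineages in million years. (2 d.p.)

4.37

P = 76/2270 ≈ 0.03348 and Q = 537/2270 ≈ 0.236564.
Under the Kimura two-parameter model, d = −½ ln(1 − 2P − Q) − ¼ ln(1 − 2Q).
1 − 2P − Q = 0.696476, giving −½ ln(0.696476) = 0.180861.
1 − 2Q = 0.526872, giving −¼ ln(0.526872) = 0.160199.
d = 0.180861 + 0.160199 = 0.341060.
Under a molecular clock d = 2μt, so t = d/(2μ) = 0.341060 / (2 × 3.9 × 10^-8) = 4.37 million years.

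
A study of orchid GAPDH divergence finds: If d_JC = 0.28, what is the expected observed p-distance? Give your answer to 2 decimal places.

p = (3/4)(1 − e^(−4d/3)) = 0.75 × (1 − e^(-0.373333)) = 0.75 × (1 − 0.688436) = 0.233673.

0.23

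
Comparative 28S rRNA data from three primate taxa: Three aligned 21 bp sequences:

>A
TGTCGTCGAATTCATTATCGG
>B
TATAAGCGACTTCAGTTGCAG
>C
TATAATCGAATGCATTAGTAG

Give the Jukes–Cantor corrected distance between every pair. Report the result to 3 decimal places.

d(A,B) = 0.635, d(A,C) = 0.441, d(B,C) = 0.360

A–B: 9/21 sites differ → p ≈ 0.428571, d = −0.75 ln(1 − 0.571428) = 0.635472 ≈ 0.635.
A–C: 7/21 sites differ → p ≈ 0.333333, d = −0.75 ln(1 − 0.444444) = 0.440839 ≈ 0.441.
B–C: 6/21 sites differ → p ≈ 0.285714, d = −0.75 ln(1 − 0.380952) = 0.359679 ≈ 0.360.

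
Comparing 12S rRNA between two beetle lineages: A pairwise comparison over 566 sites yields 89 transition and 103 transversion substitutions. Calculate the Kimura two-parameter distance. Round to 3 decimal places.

0.456

P = 89/566 ≈ 0.157244 and Q = 103/566 ≈ 0.181979.
Under the Kimura two-parameter model, d = −½ ln(1 − 2P − Q) − ¼ ln(1 − 2Q).
1 − 2P − Q = 0.503533, giving −½ ln(0.503533) = 0.343053.
1 − 2Q = 0.636042, giving −¼ ln(0.636042) = 0.113123.
d = 0.343053 + 0.113123 = 0.456176.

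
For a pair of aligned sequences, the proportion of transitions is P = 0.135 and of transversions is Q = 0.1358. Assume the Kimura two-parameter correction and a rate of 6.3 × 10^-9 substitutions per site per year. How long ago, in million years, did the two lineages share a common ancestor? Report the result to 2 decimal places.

Under the Kimura two-parameter model, d = −½ ln(1 − 2P − Q) − ¼ ln(1 − 2Q).
1 − 2P − Q = 0.5942, giving −½ ln(0.5942) = 0.260270.
1 − 2Q = 0.7284, giving −¼ ln(0.7284) = 0.079226.
d = 0.260270 + 0.079226 = 0.339496.
Under a molecular clock d = 2μt, so t = d/(2μ) = 0.339496 / (2 × 6.3 × 10^-9) = 26.94 million years.

26.94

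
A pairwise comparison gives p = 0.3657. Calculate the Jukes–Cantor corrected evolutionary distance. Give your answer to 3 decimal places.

d = −(3/4) ln(1 − 4p/3) = −0.75 ln(1 − 0.4876) = −0.75 ln(0.5124)
  = −0.75 × (-0.668650) = 0.501488 substitutions/site.

0.501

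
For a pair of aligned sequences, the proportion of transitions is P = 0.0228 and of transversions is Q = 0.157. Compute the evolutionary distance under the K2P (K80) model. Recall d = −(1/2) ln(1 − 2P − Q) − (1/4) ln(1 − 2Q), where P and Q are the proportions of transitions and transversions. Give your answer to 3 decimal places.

0.207

Under the Kimura two-parameter model, d = −½ ln(1 − 2P − Q) − ¼ ln(1 − 2Q).
1 − 2P − Q = 0.7974, giving −½ ln(0.7974) = 0.113199.
1 − 2Q = 0.686, giving −¼ ln(0.686) = 0.094219.
d = 0.113199 + 0.094219 = 0.207418.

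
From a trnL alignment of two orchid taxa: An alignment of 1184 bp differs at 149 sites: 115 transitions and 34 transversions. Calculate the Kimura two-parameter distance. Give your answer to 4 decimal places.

0.1409

P = 115/1184 ≈ 0.097128 and Q = 34/1184 ≈ 0.028716.
Under the Kimura two-parameter model, d = −½ ln(1 − 2P − Q) − ¼ ln(1 − 2Q).
1 − 2P − Q = 0.777028, giving −½ ln(0.777028) = 0.126139.
1 − 2Q = 0.942568, giving −¼ ln(0.942568) = 0.014787.
d = 0.126139 + 0.014787 = 0.140926.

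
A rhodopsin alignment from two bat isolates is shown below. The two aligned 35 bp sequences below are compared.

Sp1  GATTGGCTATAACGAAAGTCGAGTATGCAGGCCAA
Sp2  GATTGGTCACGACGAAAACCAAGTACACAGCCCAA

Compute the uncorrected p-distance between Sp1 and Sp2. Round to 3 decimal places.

The sequences differ at 10 of 35 positions (sites 7, 8, 10, 11, 18, 19, 21, 26, 27, 31).
p = 10/35 = 0.285714… ≈ 0.286 (to 3 d.p.).

0.286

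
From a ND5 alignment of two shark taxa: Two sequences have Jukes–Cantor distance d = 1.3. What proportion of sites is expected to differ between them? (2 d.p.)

p = (3/4)(1 − e^(−4d/3)) = 0.75 × (1 − e^(-1.733333)) = 0.75 × (1 − 0.176695) = 0.617479.

0.62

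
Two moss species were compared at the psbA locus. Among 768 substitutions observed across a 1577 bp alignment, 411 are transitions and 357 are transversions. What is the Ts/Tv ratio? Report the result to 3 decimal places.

1.151

R = 411/357 = 1.151260… ≈ 1.151 (to 3 d.p.).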